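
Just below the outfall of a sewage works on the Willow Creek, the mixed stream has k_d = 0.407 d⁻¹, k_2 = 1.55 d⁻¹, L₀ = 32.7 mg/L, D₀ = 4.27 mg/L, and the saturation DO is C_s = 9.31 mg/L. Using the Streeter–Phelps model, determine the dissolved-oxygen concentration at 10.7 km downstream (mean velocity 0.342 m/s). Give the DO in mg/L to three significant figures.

DO ≈ 3.47 mg/L

Travel time t = x/v = 10.7 km / (0.342 m/s) = 10700 m / 0.342 m/s = 31290 s = 0.3621 d.
k_d L₀/(k_2−k_d) = 0.407×32.7/(1.55−0.407) = 13.31/1.143 = 11.64 mg/L.
e^(−k_d t) = e^(−0.407×0.3621) = 0.8630; e^(−k_2 t) = e^(−1.55×0.3621) = 0.5705.
D = 11.64 × (0.8630 − 0.5705) + 4.27 × 0.5705 = 3.406 + 2.436 = 5.842 mg/L.
DO = C_s − D = 9.31 − 5.842 = 3.468 mg/L.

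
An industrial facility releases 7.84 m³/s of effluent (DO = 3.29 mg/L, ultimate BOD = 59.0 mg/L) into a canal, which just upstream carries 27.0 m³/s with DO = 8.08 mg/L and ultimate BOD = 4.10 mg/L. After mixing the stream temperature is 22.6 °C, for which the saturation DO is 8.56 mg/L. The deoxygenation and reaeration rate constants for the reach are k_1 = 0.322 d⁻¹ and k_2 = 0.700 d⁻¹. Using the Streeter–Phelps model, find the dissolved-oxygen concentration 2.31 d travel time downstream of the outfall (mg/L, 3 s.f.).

DO ≈ 4.37 mg/L

Mixed DO = (27.0×8.08 + 7.84×3.29)/(27.0+7.84) = 244.0/34.84 = 7.002 mg/L.
Mixed L₀ = (27.0×4.10 + 7.84×59.0)/(34.84) = 573.3/34.84 = 16.45 mg/L.
Initial deficit D₀ = C_s − DO₀ = 8.56 − 7.002 = 1.558 mg/L.
D(2.31) = [0.322×16.45/(0.700−0.322)](e^(−0.322×2.31) − e^(−0.700×2.31)) + 1.558 e^(−0.700×2.31)
= 14.02 × (0.4753 − 0.1985) + 1.558 × 0.1985 = 4.189 mg/L.
DO = 8.56 − 4.189 = 4.371 mg/L.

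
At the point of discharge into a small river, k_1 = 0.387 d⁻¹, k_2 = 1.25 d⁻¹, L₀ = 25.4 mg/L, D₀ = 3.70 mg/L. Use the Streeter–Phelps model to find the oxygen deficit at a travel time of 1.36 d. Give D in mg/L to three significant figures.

k_1 L₀/(k_2−k_1) = 0.387×25.4/(1.25−0.387) = 9.830/0.8630 = 11.39 mg/L.
e^(−k_1 t) = e^(−0.387×1.360) = 0.5908; e^(−k_2 t) = e^(−1.25×1.360) = 0.1827.
D = 11.39 × (0.5908 − 0.1827) + 3.70 × 0.1827 = 4.648 + 0.6759 = 5.324 mg/L.

D ≈ 5.32 mg/L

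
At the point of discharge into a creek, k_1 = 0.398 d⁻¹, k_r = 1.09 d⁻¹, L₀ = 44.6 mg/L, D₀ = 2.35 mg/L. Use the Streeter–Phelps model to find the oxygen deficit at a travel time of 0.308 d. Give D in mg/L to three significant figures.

D ≈ 6.04 mg/L

k_1 L₀/(k_r−k_1) = 0.398×44.6/(1.09−0.398) = 17.75/0.6920 = 25.65 mg/L.
e^(−k_1 t) = e^(−0.398×0.3080) = 0.8846; e^(−k_r t) = e^(−1.09×0.3080) = 0.7148.
D = 25.65 × (0.8846 − 0.7148) + 2.35 × 0.7148 = 4.356 + 1.680 = 6.036 mg/L.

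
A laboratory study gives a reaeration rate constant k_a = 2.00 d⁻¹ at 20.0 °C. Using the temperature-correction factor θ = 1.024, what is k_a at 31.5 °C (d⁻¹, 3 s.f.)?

k_a ≈ 2.63 d⁻¹

k_a(T₂) = k_a(T₁) · θ^(T₂−T₁) = 2.00 × 1.024^(31.5−20.0)
= 2.00 × 1.024^11.5 = 2.00 × 1.314 = 2.627 d⁻¹.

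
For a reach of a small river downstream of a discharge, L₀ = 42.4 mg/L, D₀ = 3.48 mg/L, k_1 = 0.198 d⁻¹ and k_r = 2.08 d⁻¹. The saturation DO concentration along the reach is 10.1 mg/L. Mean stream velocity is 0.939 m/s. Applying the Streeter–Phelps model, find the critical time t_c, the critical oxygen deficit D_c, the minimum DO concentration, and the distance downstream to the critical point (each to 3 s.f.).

With k_r/k_1 = 10.51 and 1 − D₀(k_r−k_1)/(k_1 L₀) = 0.2199,
t_c = ln(10.51 × 0.2199) / (2.08 − 0.198) = ln(2.310) / 1.882 = 0.8371/1.882 = 0.4448 d.
L(t_c) = L₀ e^(−k_1 t_c) = 42.4 × 0.9157 = 38.83 mg/L, and at the critical point k_r D_c = k_1 L, so D_c = (0.198/2.08) × 38.83 = 3.696 mg/L.
Minimum DO = C_s − D_c = 10.1 − 3.696 = 6.404 mg/L.
x_c = v t_c = 0.939 m/s × 0.4448 d × 86400 s/d = 36090 m ≈ 36.1 km.

t_c ≈ 0.445 d; D_c ≈ 3.70 mg/L; min DO ≈ 6.40 mg/L; x_c ≈ 36.1 km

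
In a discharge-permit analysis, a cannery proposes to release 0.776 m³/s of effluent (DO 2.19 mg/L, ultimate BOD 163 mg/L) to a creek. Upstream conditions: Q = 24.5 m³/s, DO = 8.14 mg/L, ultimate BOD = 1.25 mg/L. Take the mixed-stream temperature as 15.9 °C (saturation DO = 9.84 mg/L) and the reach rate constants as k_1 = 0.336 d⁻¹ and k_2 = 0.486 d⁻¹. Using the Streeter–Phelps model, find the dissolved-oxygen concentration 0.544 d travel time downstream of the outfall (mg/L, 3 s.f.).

DO ≈ 7.49 mg/L

Mixed DO = (24.5×8.14 + 0.776×2.19)/(24.5+0.776) = 201.1/25.28 = 7.957 mg/L.
Mixed L₀ = (24.5×1.25 + 0.776×163)/(25.28) = 157.1/25.28 = 6.216 mg/L.
Initial deficit D₀ = C_s − DO₀ = 9.84 − 7.957 = 1.883 mg/L.
D(0.544) = [0.336×6.216/(0.486−0.336)](e^(−0.336×0.544) − e^(−0.486×0.544)) + 1.883 e^(−0.486×0.544)
= 13.92 × (0.8329 − 0.7677) + 1.883 × 0.7677 = 2.354 mg/L.
DO = 9.84 − 2.354 = 7.486 mg/L.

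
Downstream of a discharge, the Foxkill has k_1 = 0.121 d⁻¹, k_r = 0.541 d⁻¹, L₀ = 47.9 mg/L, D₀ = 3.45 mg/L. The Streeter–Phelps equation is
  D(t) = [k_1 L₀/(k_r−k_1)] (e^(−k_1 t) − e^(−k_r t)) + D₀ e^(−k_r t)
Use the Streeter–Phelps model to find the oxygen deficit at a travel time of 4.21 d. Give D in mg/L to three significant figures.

D ≈ 7.23 mg/L

k_1 L₀/(k_r−k_1) = 0.121×47.9/(0.541−0.121) = 5.796/0.4200 = 13.80 mg/L.
e^(−k_1 t) = e^(−0.121×4.210) = 0.6008; e^(−k_r t) = e^(−0.541×4.210) = 0.1025.
D = 13.80 × (0.6008 − 0.1025) + 3.45 × 0.1025 = 6.877 + 0.3537 = 7.230 mg/L.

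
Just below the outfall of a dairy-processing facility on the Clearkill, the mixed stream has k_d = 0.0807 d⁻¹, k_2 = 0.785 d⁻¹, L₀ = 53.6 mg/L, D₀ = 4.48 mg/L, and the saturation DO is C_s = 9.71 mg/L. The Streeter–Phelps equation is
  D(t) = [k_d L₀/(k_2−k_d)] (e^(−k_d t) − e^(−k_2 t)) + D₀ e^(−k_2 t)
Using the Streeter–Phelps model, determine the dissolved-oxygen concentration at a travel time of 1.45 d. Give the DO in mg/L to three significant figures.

DO ≈ 4.78 mg/L

k_d L₀/(k_2−k_d) = 0.0807×53.6/(0.785−0.0807) = 4.326/0.7043 = 6.142 mg/L.
e^(−k_d t) = e^(−0.0807×1.450) = 0.8896; e^(−k_2 t) = e^(−0.785×1.450) = 0.3204.
D = 6.142 × (0.8896 − 0.3204) + 4.48 × 0.3204 = 3.496 + 1.435 = 4.931 mg/L.
DO = C_s − D = 9.71 − 4.931 = 4.779 mg/L.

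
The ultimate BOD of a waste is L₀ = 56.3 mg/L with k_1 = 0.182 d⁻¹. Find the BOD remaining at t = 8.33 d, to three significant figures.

L ≈ 12.4 mg/L

L_t = L₀ e^(−k_1 t) = 56.3 × e^(−0.182×8.33) = 56.3 × 0.2196 = 12.36 mg/L.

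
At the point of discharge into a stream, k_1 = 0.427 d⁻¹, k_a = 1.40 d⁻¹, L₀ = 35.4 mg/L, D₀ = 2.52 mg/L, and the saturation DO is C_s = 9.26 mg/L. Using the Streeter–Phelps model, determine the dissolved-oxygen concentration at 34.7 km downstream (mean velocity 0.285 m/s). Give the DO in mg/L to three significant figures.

DO ≈ 2.56 mg/L

Travel time t = x/v = 34.7 km / (0.285 m/s) = 34700 m / 0.285 m/s = 121800 s = 1.409 d.
k_1 L₀/(k_a−k_1) = 0.427×35.4/(1.40−0.427) = 15.12/0.9730 = 15.54 mg/L.
e^(−k_1 t) = e^(−0.427×1.409) = 0.5479; e^(−k_a t) = e^(−1.40×1.409) = 0.1391.
D = 15.54 × (0.5479 − 0.1391) + 2.52 × 0.1391 = 6.351 + 0.3504 = 6.701 mg/L.
DO = C_s − D = 9.26 − 6.701 = 2.559 mg/L.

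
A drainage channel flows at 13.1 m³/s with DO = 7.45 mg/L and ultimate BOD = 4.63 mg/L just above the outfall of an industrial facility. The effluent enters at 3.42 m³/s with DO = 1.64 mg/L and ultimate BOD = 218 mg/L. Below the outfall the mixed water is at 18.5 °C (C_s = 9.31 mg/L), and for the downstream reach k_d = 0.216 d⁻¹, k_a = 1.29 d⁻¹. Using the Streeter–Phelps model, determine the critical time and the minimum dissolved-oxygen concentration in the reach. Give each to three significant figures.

Mixed DO = (13.1×7.45 + 3.42×1.64)/(13.1+3.42) = 103.2/16.52 = 6.247 mg/L.
Mixed L₀ = (13.1×4.63 + 3.42×218)/(16.52) = 806.2/16.52 = 48.80 mg/L.
Initial deficit D₀ = C_s − DO₀ = 9.31 − 6.247 = 3.063 mg/L.
t_c = (1/1.074) ln[(1.29/0.216)(1 − 3.063×1.074/(0.216×48.80))] = 0.9311 × ln(4.109) = 1.316 d.
D_c = (0.216/1.29) × 48.80 × e^(−0.216×1.316) = 0.1674 × 48.80 × 0.7526 = 6.150 mg/L.
Minimum DO = 9.31 − 6.150 = 3.160 mg/L.

t_c ≈ 1.32 d; minimum DO ≈ 3.16 mg/L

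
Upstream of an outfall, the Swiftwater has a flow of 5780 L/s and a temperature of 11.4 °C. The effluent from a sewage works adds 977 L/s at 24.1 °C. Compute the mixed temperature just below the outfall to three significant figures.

Flow-weighted mixing: C = (Q_r C_r + Q_w C_w)/(Q_r + Q_w)
= (5780×11.4 + 977×24.1)/(5780 + 977) = 89440/6757 = 13.24 °C.

13.2 °C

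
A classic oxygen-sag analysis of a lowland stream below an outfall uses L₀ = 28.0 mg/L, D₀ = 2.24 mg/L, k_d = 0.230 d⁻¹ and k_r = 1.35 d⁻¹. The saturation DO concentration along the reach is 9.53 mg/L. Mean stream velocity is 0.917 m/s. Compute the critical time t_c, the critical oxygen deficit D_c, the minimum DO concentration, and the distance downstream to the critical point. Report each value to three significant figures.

At the critical point dD/dt = 0, so k_d L₀ e^(−k_d t) = k_r D. Substituting D(t) from the Streeter–Phelps equation and solving for t gives
t_c = ln[(k_r/k_d)(1 − D₀(k_r−k_d)/(k_d L₀))] / (k_r−k_d).
Here k_r−k_d = 1.120 d⁻¹ and 1 − D₀(k_r−k_d)/(k_d L₀) = 1 − 2.24×1.120/(0.230×28.0) = 0.6104, so
t_c = ln(5.870 × 0.6104) / 1.120 = 1.276 / 1.120 = 1.139 d.
D_c = (k_d/k_r) L₀ e^(−k_d t_c) = (0.230/1.35) × 28.0 × e^(−0.230×1.139) = 0.1704 × 28.0 × 0.7695 = 3.671 mg/L.
Minimum DO = C_s − D_c = 9.53 − 3.671 = 5.859 mg/L.
x_c = v t_c = 0.917 m/s × 1.139 d × 86400 s/d = 90280 m ≈ 90.3 km.

t_c ≈ 1.14 d; D_c ≈ 3.67 mg/L; min DO ≈ 5.86 mg/L; x_c ≈ 90.3 km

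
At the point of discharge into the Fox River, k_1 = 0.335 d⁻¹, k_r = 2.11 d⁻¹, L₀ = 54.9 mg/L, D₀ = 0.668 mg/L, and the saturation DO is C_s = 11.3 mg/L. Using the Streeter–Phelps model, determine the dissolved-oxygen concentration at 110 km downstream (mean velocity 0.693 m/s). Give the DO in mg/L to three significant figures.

Travel time t = x/v = 110 km / (0.693 m/s) = 110000 m / 0.693 m/s = 158700 s = 1.837 d.
k_1 L₀/(k_r−k_1) = 0.335×54.9/(2.11−0.335) = 18.39/1.775 = 10.36 mg/L.
e^(−k_1 t) = e^(−0.335×1.837) = 0.5404; e^(−k_r t) = e^(−2.11×1.837) = 0.02073.
D = 10.36 × (0.5404 − 0.02073) + 0.668 × 0.02073 = 5.385 + 0.01384 = 5.398 mg/L.
DO = C_s − D = 11.3 − 5.398 = 5.902 mg/L.

DO ≈ 5.90 mg/L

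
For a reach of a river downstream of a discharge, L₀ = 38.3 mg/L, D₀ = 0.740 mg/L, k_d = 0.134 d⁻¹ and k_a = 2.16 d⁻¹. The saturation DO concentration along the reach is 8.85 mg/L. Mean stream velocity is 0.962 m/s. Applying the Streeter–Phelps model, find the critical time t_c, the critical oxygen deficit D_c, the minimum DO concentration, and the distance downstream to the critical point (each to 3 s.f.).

At the critical point dD/dt = 0, so k_d L₀ e^(−k_d t) = k_a D. Substituting D(t) from the Streeter–Phelps equation and solving for t gives
t_c = ln[(k_a/k_d)(1 − D₀(k_a−k_d)/(k_d L₀))] / (k_a−k_d).
Here k_a−k_d = 2.026 d⁻¹ and 1 − D₀(k_a−k_d)/(k_d L₀) = 1 − 0.740×2.026/(0.134×38.3) = 0.7079, so
t_c = ln(16.12 × 0.7079) / 2.026 = 2.435 / 2.026 = 1.202 d.
D_c = (k_d/k_a) L₀ e^(−k_d t_c) = (0.134/2.16) × 38.3 × e^(−0.134×1.202) = 0.06204 × 38.3 × 0.8513 = 2.023 mg/L.
Minimum DO = C_s − D_c = 8.85 − 2.023 = 6.827 mg/L.
x_c = v t_c = 0.962 m/s × 1.202 d × 86400 s/d = 99880 m ≈ 99.9 km.

t_c ≈ 1.20 d; D_c ≈ 2.02 mg/L; min DO ≈ 6.83 mg/L; x_c ≈ 99.9 km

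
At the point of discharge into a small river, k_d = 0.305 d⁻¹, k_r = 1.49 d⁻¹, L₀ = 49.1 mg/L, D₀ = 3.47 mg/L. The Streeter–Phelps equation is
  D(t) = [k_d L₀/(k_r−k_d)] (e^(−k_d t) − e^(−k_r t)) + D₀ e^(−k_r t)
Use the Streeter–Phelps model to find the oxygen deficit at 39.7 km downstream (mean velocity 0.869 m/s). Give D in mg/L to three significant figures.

D ≈ 6.59 mg/L

Travel time t = x/v = 39.7 km / (0.869 m/s) = 39700 m / 0.869 m/s = 45680 s = 0.5288 d.
k_d L₀/(k_r−k_d) = 0.305×49.1/(1.49−0.305) = 14.98/1.185 = 12.64 mg/L.
e^(−k_d t) = e^(−0.305×0.5288) = 0.8511; e^(−k_r t) = e^(−1.49×0.5288) = 0.4548.
D = 12.64 × (0.8511 − 0.4548) + 3.47 × 0.4548 = 5.007 + 1.578 = 6.586 mg/L.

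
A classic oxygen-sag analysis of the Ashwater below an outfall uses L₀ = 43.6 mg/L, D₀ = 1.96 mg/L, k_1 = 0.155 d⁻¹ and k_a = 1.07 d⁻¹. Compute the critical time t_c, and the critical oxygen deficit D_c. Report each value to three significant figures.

t_c ≈ 1.77 d; D_c ≈ 4.80 mg/L

t_c = [1/(k_a−k_1)] ln[(k_a/k_1)(1 − D₀(k_a−k_1)/(k_1 L₀))]
= [1/(1.07−0.155)] ln[(1.07/0.155)(1 − 1.96×0.9150/(0.155×43.6))]
= (1/0.9150) ln[6.903 × 0.7346] = 1.093 × ln(5.071) = 1.093 × 1.624 = 1.774 d.
D_c = (k_1/k_a) L₀ e^(−k_1 t_c) = (0.155/1.07) × 43.6 × e^(−0.155×1.774) = 0.1449 × 43.6 × 0.7595 = 4.797 mg/L.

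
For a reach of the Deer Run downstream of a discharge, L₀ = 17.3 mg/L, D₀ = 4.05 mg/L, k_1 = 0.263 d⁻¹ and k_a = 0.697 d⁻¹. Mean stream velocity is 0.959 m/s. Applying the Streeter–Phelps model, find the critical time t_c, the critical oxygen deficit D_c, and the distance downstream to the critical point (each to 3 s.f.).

t_c ≈ 1.12 d; D_c ≈ 4.86 mg/L; x_c ≈ 92.9 km

t_c = [1/(k_a−k_1)] ln[(k_a/k_1)(1 − D₀(k_a−k_1)/(k_1 L₀))]
= [1/(0.697−0.263)] ln[(0.697/0.263)(1 − 4.05×0.4340/(0.263×17.3))]
= (1/0.4340) ln[2.650 × 0.6137] = 2.304 × ln(1.626) = 2.304 × 0.4864 = 1.121 d.
L(t_c) = L₀ e^(−k_1 t_c) = 17.3 × 0.7447 = 12.88 mg/L, and at the critical point k_a D_c = k_1 L, so D_c = (0.263/0.697) × 12.88 = 4.862 mg/L.
x_c = v t_c = 0.959 m/s × 1.121 d × 86400 s/d = 92850 m ≈ 92.9 km.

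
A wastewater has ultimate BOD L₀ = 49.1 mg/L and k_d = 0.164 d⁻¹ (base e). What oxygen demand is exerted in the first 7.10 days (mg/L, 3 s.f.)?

y ≈ 33.8 mg/L

y_t = L₀(1 − e^(−k_d t)) = 49.1 × (1 − e^(−0.164×7.10))
= 49.1 × (1 − 0.3121) = 49.1 × 0.6879 = 33.78 mg/L.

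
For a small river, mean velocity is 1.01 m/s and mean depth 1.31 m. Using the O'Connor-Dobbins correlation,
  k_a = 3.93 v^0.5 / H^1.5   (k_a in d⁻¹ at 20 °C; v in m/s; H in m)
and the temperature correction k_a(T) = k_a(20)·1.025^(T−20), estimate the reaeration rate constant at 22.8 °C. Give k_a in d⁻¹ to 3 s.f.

k_a(20) = 3.93 × 1.01^0.5 / 1.31^1.5 = 3.93 × 1.005 / 1.499 = 2.634 d⁻¹.
k_a(22.8) = 2.634 × 1.025^(22.8−20) = 2.634 × 1.072 = 2.823 d⁻¹.

k_a ≈ 2.82 d⁻¹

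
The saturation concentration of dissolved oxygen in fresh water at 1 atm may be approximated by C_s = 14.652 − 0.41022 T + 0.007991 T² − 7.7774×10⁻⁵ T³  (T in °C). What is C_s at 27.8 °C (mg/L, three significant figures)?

C_s = 14.652 − 0.41022×27.8 + 0.007991×27.8² − 7.7774×10⁻⁵×27.8³ = 7.753 mg/L.

C_s ≈ 7.75 mg/L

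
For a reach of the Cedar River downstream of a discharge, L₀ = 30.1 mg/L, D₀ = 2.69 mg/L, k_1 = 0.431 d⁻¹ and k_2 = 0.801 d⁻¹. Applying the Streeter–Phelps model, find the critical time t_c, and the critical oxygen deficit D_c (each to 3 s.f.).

At the critical point dD/dt = 0, so k_1 L₀ e^(−k_1 t) = k_2 D. Substituting D(t) from the Streeter–Phelps equation and solving for t gives
t_c = ln[(k_2/k_1)(1 − D₀(k_2−k_1)/(k_1 L₀))] / (k_2−k_1).
Here k_2−k_1 = 0.3700 d⁻¹ and 1 − D₀(k_2−k_1)/(k_1 L₀) = 1 − 2.69×0.3700/(0.431×30.1) = 0.9233, so
t_c = ln(1.858 × 0.9233) / 0.3700 = 0.5399 / 0.3700 = 1.459 d.
D_c = (k_1/k_2) L₀ e^(−k_1 t_c) = (0.431/0.801) × 30.1 × e^(−0.431×1.459) = 0.5381 × 30.1 × 0.5332 = 8.635 mg/L.

t_c ≈ 1.46 d; D_c ≈ 8.64 mg/L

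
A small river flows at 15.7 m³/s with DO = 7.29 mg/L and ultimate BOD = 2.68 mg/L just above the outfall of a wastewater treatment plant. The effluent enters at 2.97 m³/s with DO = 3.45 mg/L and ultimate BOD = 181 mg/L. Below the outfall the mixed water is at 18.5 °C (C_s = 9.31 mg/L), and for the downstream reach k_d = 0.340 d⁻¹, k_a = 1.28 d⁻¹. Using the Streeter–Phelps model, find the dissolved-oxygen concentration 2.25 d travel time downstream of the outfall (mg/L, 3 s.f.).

Mixed DO = (15.7×7.29 + 2.97×3.45)/(15.7+2.97) = 124.7/18.67 = 6.679 mg/L.
Mixed L₀ = (15.7×2.68 + 2.97×181)/(18.67) = 579.6/18.67 = 31.05 mg/L.
Initial deficit D₀ = C_s − DO₀ = 9.31 − 6.679 = 2.631 mg/L.
D(2.25) = [0.340×31.05/(1.28−0.340)](e^(−0.340×2.25) − e^(−1.28×2.25)) + 2.631 e^(−1.28×2.25)
= 11.23 × (0.4653 − 0.05613) + 2.631 × 0.05613 = 4.743 mg/L.
DO = 9.31 − 4.743 = 4.567 mg/L.

DO ≈ 4.57 mg/L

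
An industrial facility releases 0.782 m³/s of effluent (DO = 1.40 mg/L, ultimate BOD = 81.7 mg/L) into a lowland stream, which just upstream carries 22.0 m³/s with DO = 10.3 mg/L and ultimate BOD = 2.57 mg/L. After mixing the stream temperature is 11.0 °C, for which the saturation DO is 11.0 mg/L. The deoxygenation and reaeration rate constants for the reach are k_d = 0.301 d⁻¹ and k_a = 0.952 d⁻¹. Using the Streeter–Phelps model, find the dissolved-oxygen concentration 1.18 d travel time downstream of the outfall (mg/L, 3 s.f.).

DO ≈ 9.75 mg/L

Mixed DO = (22.0×10.3 + 0.782×1.40)/(22.0+0.782) = 227.7/22.78 = 9.995 mg/L.
Mixed L₀ = (22.0×2.57 + 0.782×81.7)/(22.78) = 120.4/22.78 = 5.286 mg/L.
Initial deficit D₀ = C_s − DO₀ = 11.0 − 9.995 = 1.005 mg/L.
D(1.18) = [0.301×5.286/(0.952−0.301)](e^(−0.301×1.18) − e^(−0.952×1.18)) + 1.005 e^(−0.952×1.18)
= 2.444 × (0.7010 − 0.3252) + 1.005 × 0.3252 = 1.246 mg/L.
DO = 11.0 − 1.246 = 9.754 mg/L.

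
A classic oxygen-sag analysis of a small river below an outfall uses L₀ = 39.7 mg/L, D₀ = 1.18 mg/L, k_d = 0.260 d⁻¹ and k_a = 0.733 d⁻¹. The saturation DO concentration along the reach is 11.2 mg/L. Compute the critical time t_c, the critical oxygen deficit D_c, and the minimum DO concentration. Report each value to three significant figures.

At the critical point dD/dt = 0, so k_d L₀ e^(−k_d t) = k_a D. Substituting D(t) from the Streeter–Phelps equation and solving for t gives
t_c = ln[(k_a/k_d)(1 − D₀(k_a−k_d)/(k_d L₀))] / (k_a−k_d).
Here k_a−k_d = 0.4730 d⁻¹ and 1 − D₀(k_a−k_d)/(k_d L₀) = 1 − 1.18×0.4730/(0.260×39.7) = 0.9459, so
t_c = ln(2.819 × 0.9459) / 0.4730 = 0.9809 / 0.4730 = 2.074 d.
L(t_c) = L₀ e^(−k_d t_c) = 39.7 × 0.5832 = 23.15 mg/L, and at the critical point k_a D_c = k_d L, so D_c = (0.260/0.733) × 23.15 = 8.213 mg/L.
Minimum DO = C_s − D_c = 11.2 − 8.213 = 2.987 mg/L.

t_c ≈ 2.07 d; D_c ≈ 8.21 mg/L; min DO ≈ 2.99 mg/L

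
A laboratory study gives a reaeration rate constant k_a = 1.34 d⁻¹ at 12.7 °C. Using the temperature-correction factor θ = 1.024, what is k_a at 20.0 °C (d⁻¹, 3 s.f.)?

k_a ≈ 1.59 d⁻¹

k_a(T₂) = k_a(T₁) · θ^(T₂−T₁) = 1.34 × 1.024^(20.0−12.7)
= 1.34 × 1.024^7.30 = 1.34 × 1.189 = 1.593 d⁻¹.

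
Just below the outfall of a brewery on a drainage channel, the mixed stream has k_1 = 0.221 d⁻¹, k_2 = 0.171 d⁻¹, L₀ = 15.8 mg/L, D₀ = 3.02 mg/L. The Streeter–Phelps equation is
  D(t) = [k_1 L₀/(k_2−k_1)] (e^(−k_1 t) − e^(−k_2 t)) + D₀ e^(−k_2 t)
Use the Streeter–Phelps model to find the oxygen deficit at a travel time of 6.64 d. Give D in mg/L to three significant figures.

k_1 L₀/(k_2−k_1) = 0.221×15.8/(0.171−0.221) = 3.492/-0.05000 = -69.84 mg/L.
e^(−k_1 t) = e^(−0.221×6.640) = 0.2305; e^(−k_2 t) = e^(−0.171×6.640) = 0.3213.
D = -69.84 × (0.2305 − 0.3213) + 3.02 × 0.3213 = 6.339 + 0.9703 = 7.309 mg/L.

D ≈ 7.31 mg/L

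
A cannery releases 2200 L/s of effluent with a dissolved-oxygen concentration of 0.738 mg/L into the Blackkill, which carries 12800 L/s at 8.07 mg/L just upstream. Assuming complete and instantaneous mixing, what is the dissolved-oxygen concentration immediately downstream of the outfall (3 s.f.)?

6.99 mg/L

Flow-weighted mixing: C = (Q_r C_r + Q_w C_w)/(Q_r + Q_w)
= (12800×8.07 + 2200×0.738)/(12800 + 2200) = 104900/15000 = 6.995 mg/L.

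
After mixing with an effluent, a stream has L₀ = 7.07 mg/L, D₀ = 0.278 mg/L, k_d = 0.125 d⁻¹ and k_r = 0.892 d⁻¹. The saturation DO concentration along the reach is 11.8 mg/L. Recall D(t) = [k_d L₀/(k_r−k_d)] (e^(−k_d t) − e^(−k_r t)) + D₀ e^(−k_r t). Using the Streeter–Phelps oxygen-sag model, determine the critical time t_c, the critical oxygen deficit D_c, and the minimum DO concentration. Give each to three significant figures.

With k_r/k_d = 7.136 and 1 − D₀(k_r−k_d)/(k_d L₀) = 0.7587,
t_c = ln(7.136 × 0.7587) / (0.892 − 0.125) = ln(5.414) / 0.7670 = 1.689/0.7670 = 2.202 d.
L(t_c) = L₀ e^(−k_d t_c) = 7.07 × 0.7594 = 5.369 mg/L, and at the critical point k_r D_c = k_d L, so D_c = (0.125/0.892) × 5.369 = 0.7523 mg/L.
Minimum DO = C_s − D_c = 11.8 − 0.7523 = 11.05 mg/L.

t_c ≈ 2.20 d; D_c ≈ 0.752 mg/L; min DO ≈ 11.0 mg/L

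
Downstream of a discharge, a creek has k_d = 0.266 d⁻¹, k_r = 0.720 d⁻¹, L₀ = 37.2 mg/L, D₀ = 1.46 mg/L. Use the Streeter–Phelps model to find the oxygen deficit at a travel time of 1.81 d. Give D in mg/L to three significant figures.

D ≈ 7.94 mg/L

k_d L₀/(k_r−k_d) = 0.266×37.2/(0.720−0.266) = 9.895/0.4540 = 21.80 mg/L.
e^(−k_d t) = e^(−0.266×1.810) = 0.6179; e^(−k_r t) = e^(−0.720×1.810) = 0.2717.
D = 21.80 × (0.6179 − 0.2717) + 1.46 × 0.2717 = 7.546 + 0.3966 = 7.943 mg/L.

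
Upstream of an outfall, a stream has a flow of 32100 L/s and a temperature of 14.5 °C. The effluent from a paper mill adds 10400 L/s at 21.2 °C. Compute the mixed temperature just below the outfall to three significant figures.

Flow-weighted mixing: C = (Q_r C_r + Q_w C_w)/(Q_r + Q_w)
= (32100×14.5 + 10400×21.2)/(32100 + 10400) = 685900/42500 = 16.14 °C.

16.1 °C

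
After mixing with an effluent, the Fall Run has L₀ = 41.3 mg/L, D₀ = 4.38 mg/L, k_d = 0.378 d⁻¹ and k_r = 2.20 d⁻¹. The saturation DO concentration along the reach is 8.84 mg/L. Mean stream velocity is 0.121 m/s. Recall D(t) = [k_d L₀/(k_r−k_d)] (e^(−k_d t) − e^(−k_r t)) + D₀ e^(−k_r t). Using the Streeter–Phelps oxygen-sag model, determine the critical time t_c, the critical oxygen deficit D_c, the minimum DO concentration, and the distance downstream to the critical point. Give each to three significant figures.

t_c ≈ 0.574 d; D_c ≈ 5.71 mg/L; min DO ≈ 3.13 mg/L; x_c ≈ 6.00 km

With k_r/k_d = 5.820 and 1 − D₀(k_r−k_d)/(k_d L₀) = 0.4888,
t_c = ln(5.820 × 0.4888) / (2.20 − 0.378) = ln(2.845) / 1.822 = 1.046/1.822 = 0.5738 d.
D_c = (k_d/k_r) L₀ e^(−k_d t_c) = (0.378/2.20) × 41.3 × e^(−0.378×0.5738) = 0.1718 × 41.3 × 0.8050 = 5.712 mg/L.
Minimum DO = C_s − D_c = 8.84 − 5.712 = 3.128 mg/L.
x_c = v t_c = 0.121 m/s × 0.5738 d × 86400 s/d = 5999 m ≈ 6.00 km.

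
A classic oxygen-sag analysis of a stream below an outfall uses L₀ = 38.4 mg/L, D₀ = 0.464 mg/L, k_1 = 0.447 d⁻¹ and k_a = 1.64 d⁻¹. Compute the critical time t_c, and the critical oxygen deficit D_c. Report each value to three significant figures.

With k_a/k_1 = 3.669 and 1 − D₀(k_a−k_1)/(k_1 L₀) = 0.9678,
t_c = ln(3.669 × 0.9678) / (1.64 − 0.447) = ln(3.551) / 1.193 = 1.267/1.193 = 1.062 d.
L(t_c) = L₀ e^(−k_1 t_c) = 38.4 × 0.6220 = 23.89 mg/L, and at the critical point k_a D_c = k_1 L, so D_c = (0.447/1.64) × 23.89 = 6.510 mg/L.

t_c ≈ 1.06 d; D_c ≈ 6.51 mg/L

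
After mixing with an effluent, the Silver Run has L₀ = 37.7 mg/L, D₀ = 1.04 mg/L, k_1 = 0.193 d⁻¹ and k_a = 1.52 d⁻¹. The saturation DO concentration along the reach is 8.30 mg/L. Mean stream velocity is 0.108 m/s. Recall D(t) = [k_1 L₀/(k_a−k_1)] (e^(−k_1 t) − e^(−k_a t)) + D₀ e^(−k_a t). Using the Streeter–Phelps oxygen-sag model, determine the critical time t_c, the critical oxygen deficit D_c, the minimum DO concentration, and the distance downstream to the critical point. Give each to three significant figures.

t_c ≈ 1.40 d; D_c ≈ 3.66 mg/L; min DO ≈ 4.64 mg/L; x_c ≈ 13.0 km

With k_a/k_1 = 7.876 and 1 − D₀(k_a−k_1)/(k_1 L₀) = 0.8103,
t_c = ln(7.876 × 0.8103) / (1.52 − 0.193) = ln(6.382) / 1.327 = 1.853/1.327 = 1.397 d.
L(t_c) = L₀ e^(−k_1 t_c) = 37.7 × 0.7637 = 28.79 mg/L, and at the critical point k_a D_c = k_1 L, so D_c = (0.193/1.52) × 28.79 = 3.656 mg/L.
Minimum DO = C_s − D_c = 8.30 − 3.656 = 4.644 mg/L.
x_c = v t_c = 0.108 m/s × 1.397 d × 86400 s/d = 13030 m ≈ 13.0 km.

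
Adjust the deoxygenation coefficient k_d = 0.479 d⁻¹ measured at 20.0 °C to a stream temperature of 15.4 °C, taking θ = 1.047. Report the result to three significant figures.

k_d(T₂) = k_d(T₁) · θ^(T₂−T₁) = 0.479 × 1.047^(15.4−20.0)
= 0.479 × 1.047^-4.60 = 0.479 × 0.8096 = 0.3878 d⁻¹.

k_d ≈ 0.388 d⁻¹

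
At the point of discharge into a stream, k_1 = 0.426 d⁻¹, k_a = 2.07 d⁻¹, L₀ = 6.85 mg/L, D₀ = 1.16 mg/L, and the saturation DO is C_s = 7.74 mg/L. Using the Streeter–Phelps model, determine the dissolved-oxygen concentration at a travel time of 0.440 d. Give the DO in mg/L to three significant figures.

k_1 L₀/(k_a−k_1) = 0.426×6.85/(2.07−0.426) = 2.918/1.644 = 1.775 mg/L.
e^(−k_1 t) = e^(−0.426×0.4400) = 0.8291; e^(−k_a t) = e^(−2.07×0.4400) = 0.4022.
D = 1.775 × (0.8291 − 0.4022) + 1.16 × 0.4022 = 0.7577 + 0.4666 = 1.224 mg/L.
DO = C_s − D = 7.74 − 1.224 = 6.516 mg/L.

DO ≈ 6.52 mg/L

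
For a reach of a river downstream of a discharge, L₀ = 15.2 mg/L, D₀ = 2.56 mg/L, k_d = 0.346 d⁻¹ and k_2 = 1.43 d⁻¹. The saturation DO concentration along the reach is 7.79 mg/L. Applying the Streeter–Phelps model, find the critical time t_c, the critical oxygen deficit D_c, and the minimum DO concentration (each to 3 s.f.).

t_c ≈ 0.617 d; D_c ≈ 2.97 mg/L; min DO ≈ 4.82 mg/L

t_c = [1/(k_2−k_d)] ln[(k_2/k_d)(1 − D₀(k_2−k_d)/(k_d L₀))]
= [1/(1.43−0.346)] ln[(1.43/0.346)(1 − 2.56×1.084/(0.346×15.2))]
= (1/1.084) ln[4.133 × 0.4723] = 0.9225 × ln(1.952) = 0.9225 × 0.6689 = 0.6171 d.
D_c = (k_d/k_2) L₀ e^(−k_d t_c) = (0.346/1.43) × 15.2 × e^(−0.346×0.6171) = 0.2420 × 15.2 × 0.8077 = 2.971 mg/L.
Minimum DO = C_s − D_c = 7.79 − 2.971 = 4.819 mg/L.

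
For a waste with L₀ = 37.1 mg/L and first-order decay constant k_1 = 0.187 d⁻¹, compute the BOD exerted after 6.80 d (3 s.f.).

y ≈ 26.7 mg/L

y_t = L₀(1 − e^(−k_1 t)) = 37.1 × (1 − e^(−0.187×6.80))
= 37.1 × (1 − 0.2804) = 37.1 × 0.7196 = 26.70 mg/L.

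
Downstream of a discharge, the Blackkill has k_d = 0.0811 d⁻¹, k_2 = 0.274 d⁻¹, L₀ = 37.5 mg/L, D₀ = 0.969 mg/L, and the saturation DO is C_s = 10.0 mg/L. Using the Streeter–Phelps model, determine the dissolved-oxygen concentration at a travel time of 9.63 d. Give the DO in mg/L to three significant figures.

DO ≈ 3.84 mg/L

k_d L₀/(k_2−k_d) = 0.0811×37.5/(0.274−0.0811) = 3.041/0.1929 = 15.77 mg/L.
e^(−k_d t) = e^(−0.0811×9.630) = 0.4580; e^(−k_2 t) = e^(−0.274×9.630) = 0.07146.
D = 15.77 × (0.4580 − 0.07146) + 0.969 × 0.07146 = 6.093 + 0.06924 = 6.163 mg/L.
DO = C_s − D = 10.0 − 6.163 = 3.837 mg/L.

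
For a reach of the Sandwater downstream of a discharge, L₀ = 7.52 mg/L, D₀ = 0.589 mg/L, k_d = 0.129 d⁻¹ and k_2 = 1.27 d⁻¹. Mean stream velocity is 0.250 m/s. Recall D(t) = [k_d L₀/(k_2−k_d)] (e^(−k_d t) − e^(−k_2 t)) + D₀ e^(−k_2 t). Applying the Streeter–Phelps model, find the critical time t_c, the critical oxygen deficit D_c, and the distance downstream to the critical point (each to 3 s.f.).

With k_2/k_d = 9.845 and 1 − D₀(k_2−k_d)/(k_d L₀) = 0.3072,
t_c = ln(9.845 × 0.3072) / (1.27 − 0.129) = ln(3.025) / 1.141 = 1.107/1.141 = 0.9700 d.
L(t_c) = L₀ e^(−k_d t_c) = 7.52 × 0.8824 = 6.636 mg/L, and at the critical point k_2 D_c = k_d L, so D_c = (0.129/1.27) × 6.636 = 0.6740 mg/L.
x_c = v t_c = 0.250 m/s × 0.9700 d × 86400 s/d = 20950 m ≈ 21.0 km.

t_c ≈ 0.970 d; D_c ≈ 0.674 mg/L; x_c ≈ 21.0 km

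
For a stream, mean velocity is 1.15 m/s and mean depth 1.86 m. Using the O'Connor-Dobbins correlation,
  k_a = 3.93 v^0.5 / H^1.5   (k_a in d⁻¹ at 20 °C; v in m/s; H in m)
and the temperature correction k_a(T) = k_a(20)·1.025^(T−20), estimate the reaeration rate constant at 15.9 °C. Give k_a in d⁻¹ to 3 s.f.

k_a ≈ 1.50 d⁻¹

k_a(20) = 3.93 × 1.15^0.5 / 1.86^1.5 = 3.93 × 1.072 / 2.537 = 1.661 d⁻¹.
k_a(15.9) = 1.661 × 1.025^(15.9−20) = 1.661 × 0.9037 = 1.501 d⁻¹.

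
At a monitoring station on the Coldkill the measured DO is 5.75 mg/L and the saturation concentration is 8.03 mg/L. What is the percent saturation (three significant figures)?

% saturation = C/C_s × 100 = 5.75/8.03 × 100 = 71.6 %.

71.6 % saturation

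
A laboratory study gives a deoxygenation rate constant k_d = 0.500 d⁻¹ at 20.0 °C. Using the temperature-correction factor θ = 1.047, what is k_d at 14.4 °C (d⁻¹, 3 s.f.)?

k_d(T₂) = k_d(T₁) · θ^(T₂−T₁) = 0.500 × 1.047^(14.4−20.0)
= 0.500 × 1.047^-5.60 = 0.500 × 0.7732 = 0.3866 d⁻¹.

k_d ≈ 0.387 d⁻¹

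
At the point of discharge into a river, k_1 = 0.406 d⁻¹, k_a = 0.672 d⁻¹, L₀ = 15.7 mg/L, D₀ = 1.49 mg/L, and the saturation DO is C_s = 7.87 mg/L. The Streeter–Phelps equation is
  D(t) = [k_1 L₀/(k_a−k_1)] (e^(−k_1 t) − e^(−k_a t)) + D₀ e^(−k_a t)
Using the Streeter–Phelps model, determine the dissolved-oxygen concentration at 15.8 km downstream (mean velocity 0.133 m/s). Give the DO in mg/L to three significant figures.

DO ≈ 3.08 mg/L

Travel time t = x/v = 15.8 km / (0.133 m/s) = 15800 m / 0.133 m/s = 118800 s = 1.375 d.
k_1 L₀/(k_a−k_1) = 0.406×15.7/(0.672−0.406) = 6.374/0.2660 = 23.96 mg/L.
e^(−k_1 t) = e^(−0.406×1.375) = 0.5722; e^(−k_a t) = e^(−0.672×1.375) = 0.3969.
D = 23.96 × (0.5722 − 0.3969) + 1.49 × 0.3969 = 4.200 + 0.5914 = 4.792 mg/L.
DO = C_s − D = 7.87 − 4.792 = 3.078 mg/L.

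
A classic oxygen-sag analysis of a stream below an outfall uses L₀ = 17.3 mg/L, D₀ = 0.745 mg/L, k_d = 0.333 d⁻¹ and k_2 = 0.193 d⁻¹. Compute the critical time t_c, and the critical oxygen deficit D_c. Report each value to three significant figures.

t_c ≈ 3.77 d; D_c ≈ 8.51 mg/L

With k_2/k_d = 0.5796 and 1 − D₀(k_2−k_d)/(k_d L₀) = 1.018,
t_c = ln(0.5796 × 1.018) / (0.193 − 0.333) = ln(0.5901) / -0.1400 = -0.5275/-0.1400 = 3.768 d.
L(t_c) = L₀ e^(−k_d t_c) = 17.3 × 0.2852 = 4.933 mg/L, and at the critical point k_2 D_c = k_d L, so D_c = (0.333/0.193) × 4.933 = 8.512 mg/L.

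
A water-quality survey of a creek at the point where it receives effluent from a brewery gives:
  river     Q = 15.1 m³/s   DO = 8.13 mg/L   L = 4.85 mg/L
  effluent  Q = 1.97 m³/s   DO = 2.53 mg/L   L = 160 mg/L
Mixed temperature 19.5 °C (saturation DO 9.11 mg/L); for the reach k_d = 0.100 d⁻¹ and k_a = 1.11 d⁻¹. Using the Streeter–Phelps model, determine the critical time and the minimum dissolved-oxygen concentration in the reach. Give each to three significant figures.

t_c ≈ 1.12 d; minimum DO ≈ 7.28 mg/L

Mixed DO = (15.1×8.13 + 1.97×2.53)/(15.1+1.97) = 127.7/17.07 = 7.484 mg/L.
Mixed L₀ = (15.1×4.85 + 1.97×160)/(17.07) = 388.4/17.07 = 22.76 mg/L.
Initial deficit D₀ = C_s − DO₀ = 9.11 − 7.484 = 1.626 mg/L.
t_c = (1/1.010) ln[(1.11/0.100)(1 − 1.626×1.010/(0.100×22.76))] = 0.9901 × ln(3.088) = 1.116 d.
D_c = (0.100/1.11) × 22.76 × e^(−0.100×1.116) = 0.09009 × 22.76 × 0.8944 = 1.834 mg/L.
Minimum DO = 9.11 − 1.834 = 7.276 mg/L.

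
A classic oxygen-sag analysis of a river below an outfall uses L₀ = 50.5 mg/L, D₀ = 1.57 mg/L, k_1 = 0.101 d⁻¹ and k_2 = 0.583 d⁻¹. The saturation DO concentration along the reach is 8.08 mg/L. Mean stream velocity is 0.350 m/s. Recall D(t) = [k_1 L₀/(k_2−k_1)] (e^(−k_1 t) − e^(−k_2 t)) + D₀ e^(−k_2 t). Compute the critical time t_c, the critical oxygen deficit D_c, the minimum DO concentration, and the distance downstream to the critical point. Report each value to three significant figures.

t_c = [1/(k_2−k_1)] ln[(k_2/k_1)(1 − D₀(k_2−k_1)/(k_1 L₀))]
= [1/(0.583−0.101)] ln[(0.583/0.101)(1 − 1.57×0.4820/(0.101×50.5))]
= (1/0.4820) ln[5.772 × 0.8516] = 2.075 × ln(4.916) = 2.075 × 1.592 = 3.304 d.
D_c = (k_1/k_2) L₀ e^(−k_1 t_c) = (0.101/0.583) × 50.5 × e^(−0.101×3.304) = 0.1732 × 50.5 × 0.7163 = 6.266 mg/L.
Minimum DO = C_s − D_c = 8.08 − 6.266 = 1.814 mg/L.
x_c = v t_c = 0.350 m/s × 3.304 d × 86400 s/d = 99910 m ≈ 99.9 km.

t_c ≈ 3.30 d; D_c ≈ 6.27 mg/L; min DO ≈ 1.81 mg/L; x_c ≈ 99.9 km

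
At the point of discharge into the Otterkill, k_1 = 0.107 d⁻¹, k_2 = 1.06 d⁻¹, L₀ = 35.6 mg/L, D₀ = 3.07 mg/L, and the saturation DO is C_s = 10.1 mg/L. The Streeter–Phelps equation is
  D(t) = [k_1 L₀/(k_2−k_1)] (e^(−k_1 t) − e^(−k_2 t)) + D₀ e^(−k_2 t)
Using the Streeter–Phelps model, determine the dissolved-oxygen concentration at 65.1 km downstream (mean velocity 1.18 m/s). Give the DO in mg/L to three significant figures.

DO ≈ 6.84 mg/L

Travel time t = x/v = 65.1 km / (1.18 m/s) = 65100 m / 1.18 m/s = 55170 s = 0.6385 d.
k_1 L₀/(k_2−k_1) = 0.107×35.6/(1.06−0.107) = 3.809/0.9530 = 3.997 mg/L.
e^(−k_1 t) = e^(−0.107×0.6385) = 0.9340; e^(−k_2 t) = e^(−1.06×0.6385) = 0.5082.
D = 3.997 × (0.9340 − 0.5082) + 3.07 × 0.5082 = 1.702 + 1.560 = 3.262 mg/L.
DO = C_s − D = 10.1 − 3.262 = 6.838 mg/L.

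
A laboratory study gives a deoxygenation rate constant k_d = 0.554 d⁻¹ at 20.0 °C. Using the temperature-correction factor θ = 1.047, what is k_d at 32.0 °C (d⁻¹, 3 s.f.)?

k_d ≈ 0.961 d⁻¹

k_d(T₂) = k_d(T₁) · θ^(T₂−T₁) = 0.554 × 1.047^(32.0−20.0)
= 0.554 × 1.047^12.0 = 0.554 × 1.735 = 0.9613 d⁻¹.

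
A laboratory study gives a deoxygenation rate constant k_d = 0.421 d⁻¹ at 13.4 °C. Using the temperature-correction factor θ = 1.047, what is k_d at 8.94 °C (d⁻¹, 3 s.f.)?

k_d ≈ 0.343 d⁻¹

k_d(T₂) = k_d(T₁) · θ^(T₂−T₁) = 0.421 × 1.047^(8.94−13.4)
= 0.421 × 1.047^-4.46 = 0.421 × 0.8148 = 0.3430 d⁻¹.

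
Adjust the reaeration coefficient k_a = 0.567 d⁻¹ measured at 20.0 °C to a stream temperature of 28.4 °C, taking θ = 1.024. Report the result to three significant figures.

k_a ≈ 0.692 d⁻¹

k_a(T₂) = k_a(T₁) · θ^(T₂−T₁) = 0.567 × 1.024^(28.4−20.0)
= 0.567 × 1.024^8.40 = 0.567 × 1.220 = 0.6920 d⁻¹.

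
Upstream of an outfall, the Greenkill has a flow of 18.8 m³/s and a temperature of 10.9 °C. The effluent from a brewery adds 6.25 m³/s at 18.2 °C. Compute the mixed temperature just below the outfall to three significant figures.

12.7 °C

Flow-weighted mixing: C = (Q_r C_r + Q_w C_w)/(Q_r + Q_w)
= (18.8×10.9 + 6.25×18.2)/(18.8 + 6.25) = 318.7/25.05 = 12.72 °C.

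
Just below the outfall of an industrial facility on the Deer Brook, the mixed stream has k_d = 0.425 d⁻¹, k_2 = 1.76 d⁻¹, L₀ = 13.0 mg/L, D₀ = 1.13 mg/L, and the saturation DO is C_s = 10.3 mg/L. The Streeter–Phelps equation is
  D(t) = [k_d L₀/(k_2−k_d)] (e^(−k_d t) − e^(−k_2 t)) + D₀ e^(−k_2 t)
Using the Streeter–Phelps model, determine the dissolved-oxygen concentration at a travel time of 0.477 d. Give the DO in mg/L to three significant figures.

k_d L₀/(k_2−k_d) = 0.425×13.0/(1.76−0.425) = 5.525/1.335 = 4.139 mg/L.
e^(−k_d t) = e^(−0.425×0.4770) = 0.8165; e^(−k_2 t) = e^(−1.76×0.4770) = 0.4319.
D = 4.139 × (0.8165 − 0.4319) + 1.13 × 0.4319 = 1.592 + 0.4881 = 2.080 mg/L.
DO = C_s − D = 10.3 − 2.080 = 8.220 mg/L.

DO ≈ 8.22 mg/L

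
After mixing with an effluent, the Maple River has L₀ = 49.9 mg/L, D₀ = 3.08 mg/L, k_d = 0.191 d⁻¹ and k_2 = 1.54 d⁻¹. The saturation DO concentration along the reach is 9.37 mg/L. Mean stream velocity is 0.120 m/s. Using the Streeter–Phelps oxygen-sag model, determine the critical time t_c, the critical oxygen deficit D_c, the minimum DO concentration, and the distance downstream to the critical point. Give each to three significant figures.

At the critical point dD/dt = 0, so k_d L₀ e^(−k_d t) = k_2 D. Substituting D(t) from the Streeter–Phelps equation and solving for t gives
t_c = ln[(k_2/k_d)(1 − D₀(k_2−k_d)/(k_d L₀))] / (k_2−k_d).
Here k_2−k_d = 1.349 d⁻¹ and 1 − D₀(k_2−k_d)/(k_d L₀) = 1 − 3.08×1.349/(0.191×49.9) = 0.5641, so
t_c = ln(8.063 × 0.5641) / 1.349 = 1.515 / 1.349 = 1.123 d.
L(t_c) = L₀ e^(−k_d t_c) = 49.9 × 0.8070 = 40.27 mg/L, and at the critical point k_2 D_c = k_d L, so D_c = (0.191/1.54) × 40.27 = 4.994 mg/L.
Minimum DO = C_s − D_c = 9.37 − 4.994 = 4.376 mg/L.
x_c = v t_c = 0.120 m/s × 1.123 d × 86400 s/d = 11640 m ≈ 11.6 km.

t_c ≈ 1.12 d; D_c ≈ 4.99 mg/L; min DO ≈ 4.38 mg/L; x_c ≈ 11.6 km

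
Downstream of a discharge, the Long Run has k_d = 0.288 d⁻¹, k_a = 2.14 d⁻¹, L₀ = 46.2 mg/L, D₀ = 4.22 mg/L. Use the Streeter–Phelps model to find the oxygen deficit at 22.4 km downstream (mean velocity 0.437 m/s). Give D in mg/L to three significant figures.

Travel time t = x/v = 22.4 km / (0.437 m/s) = 22400 m / 0.437 m/s = 51260 s = 0.5933 d.
k_d L₀/(k_a−k_d) = 0.288×46.2/(2.14−0.288) = 13.31/1.852 = 7.184 mg/L.
e^(−k_d t) = e^(−0.288×0.5933) = 0.8429; e^(−k_a t) = e^(−2.14×0.5933) = 0.2809.
D = 7.184 × (0.8429 − 0.2809) + 4.22 × 0.2809 = 4.038 + 1.186 = 5.223 mg/L.

D ≈ 5.22 mg/L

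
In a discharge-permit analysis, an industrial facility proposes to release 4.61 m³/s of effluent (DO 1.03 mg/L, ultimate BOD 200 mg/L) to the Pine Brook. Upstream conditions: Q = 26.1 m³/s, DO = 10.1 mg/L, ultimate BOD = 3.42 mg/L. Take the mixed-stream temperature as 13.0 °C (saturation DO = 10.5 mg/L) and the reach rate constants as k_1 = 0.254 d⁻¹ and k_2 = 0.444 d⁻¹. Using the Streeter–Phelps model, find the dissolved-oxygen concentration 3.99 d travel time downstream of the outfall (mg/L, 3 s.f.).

Mixed DO = (26.1×10.1 + 4.61×1.03)/(26.1+4.61) = 268.4/30.71 = 8.738 mg/L.
Mixed L₀ = (26.1×3.42 + 4.61×200)/(30.71) = 1011/30.71 = 32.93 mg/L.
Initial deficit D₀ = C_s − DO₀ = 10.5 − 8.738 = 1.762 mg/L.
D(3.99) = [0.254×32.93/(0.444−0.254)](e^(−0.254×3.99) − e^(−0.444×3.99)) + 1.762 e^(−0.444×3.99)
= 44.02 × (0.3630 − 0.1701) + 1.762 × 0.1701 = 8.791 mg/L.
DO = 10.5 − 8.791 = 1.709 mg/L.

DO ≈ 1.71 mg/L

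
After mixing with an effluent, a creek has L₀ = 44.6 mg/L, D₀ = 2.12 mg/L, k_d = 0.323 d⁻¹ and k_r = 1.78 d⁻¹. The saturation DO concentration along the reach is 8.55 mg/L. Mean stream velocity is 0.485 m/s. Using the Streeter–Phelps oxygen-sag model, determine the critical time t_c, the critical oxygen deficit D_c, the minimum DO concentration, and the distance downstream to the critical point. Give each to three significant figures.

With k_r/k_d = 5.511 and 1 − D₀(k_r−k_d)/(k_d L₀) = 0.7856,
t_c = ln(5.511 × 0.7856) / (1.78 − 0.323) = ln(4.329) / 1.457 = 1.465/1.457 = 1.006 d.
L(t_c) = L₀ e^(−k_d t_c) = 44.6 × 0.7226 = 32.23 mg/L, and at the critical point k_r D_c = k_d L, so D_c = (0.323/1.78) × 32.23 = 5.848 mg/L.
Minimum DO = C_s − D_c = 8.55 − 5.848 = 2.702 mg/L.
x_c = v t_c = 0.485 m/s × 1.006 d × 86400 s/d = 42150 m ≈ 42.1 km.

t_c ≈ 1.01 d; D_c ≈ 5.85 mg/L; min DO ≈ 2.70 mg/L; x_c ≈ 42.1 km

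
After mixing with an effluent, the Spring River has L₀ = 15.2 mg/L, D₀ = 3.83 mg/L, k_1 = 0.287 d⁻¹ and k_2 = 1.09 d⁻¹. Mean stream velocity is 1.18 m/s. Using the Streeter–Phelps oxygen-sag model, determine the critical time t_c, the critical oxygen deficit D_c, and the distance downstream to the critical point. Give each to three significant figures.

t_c ≈ 0.142 d; D_c ≈ 3.84 mg/L; x_c ≈ 14.4 km

With k_2/k_1 = 3.798 and 1 − D₀(k_2−k_1)/(k_1 L₀) = 0.2950,
t_c = ln(3.798 × 0.2950) / (1.09 − 0.287) = ln(1.120) / 0.8030 = 0.1137/0.8030 = 0.1416 d.
D_c = (k_1/k_2) L₀ e^(−k_1 t_c) = (0.287/1.09) × 15.2 × e^(−0.287×0.1416) = 0.2633 × 15.2 × 0.9602 = 3.843 mg/L.
x_c = v t_c = 1.18 m/s × 0.1416 d × 86400 s/d = 14430 m ≈ 14.4 km.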